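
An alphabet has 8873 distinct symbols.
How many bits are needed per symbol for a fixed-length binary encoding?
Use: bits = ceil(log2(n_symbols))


log2(8873) = 13.1152
Bracket: 2^13 = 8192 < 8873 <= 2^14 = 16384
So ceil(log2(8873)) = 14

bits = ceil(log2(8873)) = ceil(13.1152) = 14 bits


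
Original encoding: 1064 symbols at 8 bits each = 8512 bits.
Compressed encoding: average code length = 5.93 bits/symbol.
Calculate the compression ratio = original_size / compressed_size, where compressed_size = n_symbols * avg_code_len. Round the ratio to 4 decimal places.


original_size = n_symbols * orig_bits = 1064 * 8 = 8512 bits
compressed_size = n_symbols * avg_code_len = 1064 * 5.93 = 6309.52 bits
ratio = original_size / compressed_size = 8512 / 6309.52 = 1.3491

Compression ratio = 1.3491


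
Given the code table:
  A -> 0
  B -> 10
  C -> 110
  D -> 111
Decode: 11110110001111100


Decoding:
111 -> D
10 -> B
110 -> C
0 -> A
0 -> A
111 -> D
110 -> C
0 -> A


Result: DBCAADCA


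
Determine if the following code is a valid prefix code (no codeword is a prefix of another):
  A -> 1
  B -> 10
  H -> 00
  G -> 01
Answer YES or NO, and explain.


Checking each pair (does one codeword prefix another?):
  A='1' vs B='10': prefix -- VIOLATION

NO -- this is NOT a valid prefix code. A (1) is a prefix of B (10).


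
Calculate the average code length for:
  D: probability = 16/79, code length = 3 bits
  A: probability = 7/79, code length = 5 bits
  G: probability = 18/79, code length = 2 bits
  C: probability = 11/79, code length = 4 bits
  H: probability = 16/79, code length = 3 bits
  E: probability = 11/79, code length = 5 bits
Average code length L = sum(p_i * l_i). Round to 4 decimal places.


Weighted contributions p_i * l_i:
  D: (16/79) * 3 = 48/79
  A: (7/79) * 5 = 35/79
  G: (18/79) * 2 = 36/79
  C: (11/79) * 4 = 44/79
  H: (16/79) * 3 = 48/79
  E: (11/79) * 5 = 55/79
Sum = (48 + 35 + 36 + 44 + 48 + 55)/79 = 266/79

L = 266/79 = 3.3671 bits/symbol


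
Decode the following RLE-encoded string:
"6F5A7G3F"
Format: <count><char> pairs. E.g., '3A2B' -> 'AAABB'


Expanding each <count><char> pair:
  6F -> 'FFFFFF'
  5A -> 'AAAAA'
  7G -> 'GGGGGGG'
  3F -> 'FFF'

Decoded = FFFFFFAAAAAGGGGGGGFFF


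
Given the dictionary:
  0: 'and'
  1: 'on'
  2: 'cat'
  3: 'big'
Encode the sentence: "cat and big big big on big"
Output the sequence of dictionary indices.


Look up each word in the dictionary:
  'cat' -> 2
  'and' -> 0
  'big' -> 3
  'big' -> 3
  'big' -> 3
  'on' -> 1
  'big' -> 3

Encoded: [2, 0, 3, 3, 3, 1, 3]


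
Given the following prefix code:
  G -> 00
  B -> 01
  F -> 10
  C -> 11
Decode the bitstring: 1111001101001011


Decoding step by step:
Bits 11 -> C
Bits 11 -> C
Bits 00 -> G
Bits 11 -> C
Bits 01 -> B
Bits 00 -> G
Bits 10 -> F
Bits 11 -> C


Decoded message: CCGCBGFC


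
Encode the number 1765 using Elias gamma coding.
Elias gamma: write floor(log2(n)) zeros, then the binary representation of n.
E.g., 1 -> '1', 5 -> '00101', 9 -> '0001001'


num_bits = floor(log2(1765)) + 1 = 11
leading_zeros = num_bits - 1 = 10
binary(1765) = 11011100101

Elias gamma(1765) = '0000000000' + '11011100101' = 000000000011011100101 (21 bits)


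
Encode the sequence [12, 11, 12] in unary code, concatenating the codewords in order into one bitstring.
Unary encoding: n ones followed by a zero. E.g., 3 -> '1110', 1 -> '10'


Encode each number as n ones followed by a terminating 0:
  12 -> 1111111111110 (13 bits)
  11 -> 111111111110 (12 bits)
  12 -> 1111111111110 (13 bits)
Total length = 13 + 12 + 13 = 38 bits.

Unary([12, 11, 12]) = 11111111111101111111111101111111111110 (38 bits)


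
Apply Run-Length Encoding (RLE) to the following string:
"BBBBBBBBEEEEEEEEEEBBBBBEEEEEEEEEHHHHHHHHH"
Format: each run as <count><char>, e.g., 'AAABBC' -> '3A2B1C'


Scanning runs left to right:
  i=0: run of 'B' x 8 -> '8B'
  i=8: run of 'E' x 10 -> '10E'
  i=18: run of 'B' x 5 -> '5B'
  i=23: run of 'E' x 9 -> '9E'
  i=32: run of 'H' x 9 -> '9H'

RLE = 8B10E5B9E9H


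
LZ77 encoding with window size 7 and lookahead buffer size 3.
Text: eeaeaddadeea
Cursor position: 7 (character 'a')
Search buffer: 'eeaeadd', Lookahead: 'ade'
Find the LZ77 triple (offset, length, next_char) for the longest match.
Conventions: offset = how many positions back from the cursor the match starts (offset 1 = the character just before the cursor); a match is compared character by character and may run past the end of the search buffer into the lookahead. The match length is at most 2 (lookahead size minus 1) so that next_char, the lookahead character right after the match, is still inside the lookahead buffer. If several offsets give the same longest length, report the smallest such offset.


Try each offset into the search buffer:
  offset=1 (pos 6, char 'd'): match length 0
  offset=2 (pos 5, char 'd'): match length 0
  offset=3 (pos 4, char 'a'): match length 2
  offset=4 (pos 3, char 'e'): match length 0
  offset=5 (pos 2, char 'a'): match length 1
  offset=6 (pos 1, char 'e'): match length 0
  offset=7 (pos 0, char 'e'): match length 0
Longest match has length 2 at offset 3.
next_char = character at position 7 + 2 = 9 -> 'e'

Best match: offset=3, length=2 (matching 'ad' starting at position 4)
LZ77 triple: (3, 2, 'e')


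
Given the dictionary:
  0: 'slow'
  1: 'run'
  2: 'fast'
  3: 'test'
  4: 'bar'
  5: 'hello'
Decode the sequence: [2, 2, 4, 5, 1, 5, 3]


Look up each index in the dictionary:
  2 -> 'fast'
  2 -> 'fast'
  4 -> 'bar'
  5 -> 'hello'
  1 -> 'run'
  5 -> 'hello'
  3 -> 'test'

Decoded: "fast fast bar hello run hello test"


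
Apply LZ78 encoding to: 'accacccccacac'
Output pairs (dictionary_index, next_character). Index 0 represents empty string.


LZ78 encoding steps:
Dictionary: {0: ''}
Step 1: w='' (idx 0), next='a' -> output (0, 'a'), add 'a' as idx 1
Step 2: w='' (idx 0), next='c' -> output (0, 'c'), add 'c' as idx 2
Step 3: w='c' (idx 2), next='a' -> output (2, 'a'), add 'ca' as idx 3
Step 4: w='c' (idx 2), next='c' -> output (2, 'c'), add 'cc' as idx 4
Step 5: w='cc' (idx 4), next='c' -> output (4, 'c'), add 'ccc' as idx 5
Step 6: w='a' (idx 1), next='c' -> output (1, 'c'), add 'ac' as idx 6
Step 7: w='ac' (idx 6), end of input -> output (6, '')


Encoded: [(0, 'a'), (0, 'c'), (2, 'a'), (2, 'c'), (4, 'c'), (1, 'c'), (6, '')]


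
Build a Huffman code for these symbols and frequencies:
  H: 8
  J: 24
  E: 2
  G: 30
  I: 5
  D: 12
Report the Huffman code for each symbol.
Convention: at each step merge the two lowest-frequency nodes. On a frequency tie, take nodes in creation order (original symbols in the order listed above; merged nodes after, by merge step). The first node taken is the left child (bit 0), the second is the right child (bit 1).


Huffman tree construction:
Step 1: Merge E(2) + I(5) = 7
Step 2: Merge (E+I)(7) + H(8) = 15
Step 3: Merge D(12) + ((E+I)+H)(15) = 27
Step 4: Merge J(24) + (D+((E+I)+H))(27) = 51
Step 5: Merge G(30) + (J+(D+((E+I)+H)))(51) = 81
Read each symbol's code off the tree from the root (left child = 0, right child = 1).

Codes:
  H: 1111 (length 4)
  J: 10 (length 2)
  E: 11100 (length 5)
  G: 0 (length 1)
  I: 11101 (length 5)
  D: 110 (length 3)
Average code length: 181/81 = 2.2346 bits/symbol


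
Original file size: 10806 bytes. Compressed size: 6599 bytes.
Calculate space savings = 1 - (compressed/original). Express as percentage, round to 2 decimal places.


ratio = compressed/original = 6599/10806 = 0.610679
savings = 1 - ratio = 1 - 0.610679 = 0.389321
as a percentage: 0.389321 * 100 = 38.93%

Space savings = 1 - 6599/10806 = 38.93%


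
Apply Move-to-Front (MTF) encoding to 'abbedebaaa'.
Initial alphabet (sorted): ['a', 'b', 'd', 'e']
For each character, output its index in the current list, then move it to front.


MTF encoding:
'a': index 0 in ['a', 'b', 'd', 'e'] -> ['a', 'b', 'd', 'e']
'b': index 1 in ['a', 'b', 'd', 'e'] -> ['b', 'a', 'd', 'e']
'b': index 0 in ['b', 'a', 'd', 'e'] -> ['b', 'a', 'd', 'e']
'e': index 3 in ['b', 'a', 'd', 'e'] -> ['e', 'b', 'a', 'd']
'd': index 3 in ['e', 'b', 'a', 'd'] -> ['d', 'e', 'b', 'a']
'e': index 1 in ['d', 'e', 'b', 'a'] -> ['e', 'd', 'b', 'a']
'b': index 2 in ['e', 'd', 'b', 'a'] -> ['b', 'e', 'd', 'a']
'a': index 3 in ['b', 'e', 'd', 'a'] -> ['a', 'b', 'e', 'd']
'a': index 0 in ['a', 'b', 'e', 'd'] -> ['a', 'b', 'e', 'd']
'a': index 0 in ['a', 'b', 'e', 'd'] -> ['a', 'b', 'e', 'd']


Output: [0, 1, 0, 3, 3, 1, 2, 3, 0, 0]


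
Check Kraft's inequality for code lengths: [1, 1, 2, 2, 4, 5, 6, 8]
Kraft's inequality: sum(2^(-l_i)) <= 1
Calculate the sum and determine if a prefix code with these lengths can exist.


Sum = 2^(-1) + 2^(-1) + 2^(-2) + 2^(-2) + 2^(-4) + 2^(-5) + 2^(-6) + 2^(-8)
    = 0.5 + 0.5 + 0.25 + 0.25 + 0.0625 + 0.03125 + 0.015625 + 0.00390625
    = 413/256 = 1.61328125
Since 1.61328125 > 1, Kraft's inequality is NOT satisfied.
A prefix code with these lengths CANNOT exist.

Kraft sum = 1.61328125. Not satisfied.


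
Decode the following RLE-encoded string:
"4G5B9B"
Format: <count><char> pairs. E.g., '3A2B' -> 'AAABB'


Expanding each <count><char> pair:
  4G -> 'GGGG'
  5B -> 'BBBBB'
  9B -> 'BBBBBBBBB'

Decoded = GGGGBBBBBBBBBBBBBB


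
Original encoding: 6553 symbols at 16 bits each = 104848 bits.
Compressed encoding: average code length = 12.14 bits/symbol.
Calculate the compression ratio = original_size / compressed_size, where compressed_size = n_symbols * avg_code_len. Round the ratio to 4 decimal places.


original_size = n_symbols * orig_bits = 6553 * 16 = 104848 bits
compressed_size = n_symbols * avg_code_len = 6553 * 12.14 = 79553.42 bits
ratio = original_size / compressed_size = 104848 / 79553.42 = 1.318

Compression ratio = 1.318


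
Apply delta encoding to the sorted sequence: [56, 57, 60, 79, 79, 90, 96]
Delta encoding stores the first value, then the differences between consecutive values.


First value: 56
Deltas:
  57 - 56 = 1
  60 - 57 = 3
  79 - 60 = 19
  79 - 79 = 0
  90 - 79 = 11
  96 - 90 = 6


Delta encoded: [56, 1, 3, 19, 0, 11, 6]


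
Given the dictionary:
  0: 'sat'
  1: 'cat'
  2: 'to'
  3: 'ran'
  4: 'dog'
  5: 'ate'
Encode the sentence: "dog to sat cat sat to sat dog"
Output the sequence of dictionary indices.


Look up each word in the dictionary:
  'dog' -> 4
  'to' -> 2
  'sat' -> 0
  'cat' -> 1
  'sat' -> 0
  'to' -> 2
  'sat' -> 0
  'dog' -> 4

Encoded: [4, 2, 0, 1, 0, 2, 0, 4]


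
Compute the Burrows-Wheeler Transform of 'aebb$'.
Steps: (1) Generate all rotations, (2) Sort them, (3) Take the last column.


Rotations (sorted):
  0: $aebb -> last char: b
  1: aebb$ -> last char: $
  2: b$aeb -> last char: b
  3: bb$ae -> last char: e
  4: ebb$a -> last char: a


BWT = b$bea


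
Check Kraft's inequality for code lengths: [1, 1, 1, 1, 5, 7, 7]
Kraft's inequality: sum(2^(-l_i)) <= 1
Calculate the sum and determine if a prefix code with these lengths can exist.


Sum = 2^(-1) + 2^(-1) + 2^(-1) + 2^(-1) + 2^(-5) + 2^(-7) + 2^(-7)
    = 0.5 + 0.5 + 0.5 + 0.5 + 0.03125 + 0.0078125 + 0.0078125
    = 262/128 = 2.046875
Since 2.046875 > 1, Kraft's inequality is NOT satisfied.
A prefix code with these lengths CANNOT exist.

Kraft sum = 2.046875. Not satisfied.


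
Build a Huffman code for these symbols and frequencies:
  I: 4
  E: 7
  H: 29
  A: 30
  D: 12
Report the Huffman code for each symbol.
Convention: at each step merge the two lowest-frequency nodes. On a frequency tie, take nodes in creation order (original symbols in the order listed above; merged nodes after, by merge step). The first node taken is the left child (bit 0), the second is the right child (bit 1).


Huffman tree construction:
Step 1: Merge I(4) + E(7) = 11
Step 2: Merge (I+E)(11) + D(12) = 23
Step 3: Merge ((I+E)+D)(23) + H(29) = 52
Step 4: Merge A(30) + (((I+E)+D)+H)(52) = 82
Read each symbol's code off the tree from the root (left child = 0, right child = 1).

Codes:
  I: 1000 (length 4)
  E: 1001 (length 4)
  H: 11 (length 2)
  A: 0 (length 1)
  D: 101 (length 3)
Average code length: 168/82 = 2.0488 bits/symbol


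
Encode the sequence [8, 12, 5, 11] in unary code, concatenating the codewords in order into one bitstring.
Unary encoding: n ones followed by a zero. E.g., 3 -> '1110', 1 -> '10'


Encode each number as n ones followed by a terminating 0:
  8 -> 111111110 (9 bits)
  12 -> 1111111111110 (13 bits)
  5 -> 111110 (6 bits)
  11 -> 111111111110 (12 bits)
Total length = 9 + 13 + 6 + 12 = 40 bits.

Unary([8, 12, 5, 11]) = 1111111101111111111110111110111111111110 (40 bits)


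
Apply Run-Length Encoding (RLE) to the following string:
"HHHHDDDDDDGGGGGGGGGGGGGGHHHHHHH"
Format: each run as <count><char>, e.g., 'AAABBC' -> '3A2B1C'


Scanning runs left to right:
  i=0: run of 'H' x 4 -> '4H'
  i=4: run of 'D' x 6 -> '6D'
  i=10: run of 'G' x 14 -> '14G'
  i=24: run of 'H' x 7 -> '7H'

RLE = 4H6D14G7H


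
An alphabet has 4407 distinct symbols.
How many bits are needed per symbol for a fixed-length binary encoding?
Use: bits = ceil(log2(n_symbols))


log2(4407) = 12.1056
Bracket: 2^12 = 4096 < 4407 <= 2^13 = 8192
So ceil(log2(4407)) = 13

bits = ceil(log2(4407)) = ceil(12.1056) = 13 bits


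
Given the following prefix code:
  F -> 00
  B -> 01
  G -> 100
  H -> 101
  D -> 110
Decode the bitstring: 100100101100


Decoding step by step:
Bits 100 -> G
Bits 100 -> G
Bits 101 -> H
Bits 100 -> G


Decoded message: GGHG


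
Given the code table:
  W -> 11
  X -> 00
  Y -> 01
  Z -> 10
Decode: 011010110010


Decoding:
01 -> Y
10 -> Z
10 -> Z
11 -> W
00 -> X
10 -> Z


Result: YZZWXZ


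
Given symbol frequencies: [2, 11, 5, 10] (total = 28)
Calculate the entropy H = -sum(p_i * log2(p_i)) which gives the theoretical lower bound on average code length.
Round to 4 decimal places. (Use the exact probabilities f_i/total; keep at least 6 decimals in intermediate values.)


Per-symbol terms -p_i * log2(p_i) with p_i = f_i/28:
  p = 2/28 = 0.071429: log2(p) = -3.807355, -p*log2(p) = 0.271954
  p = 11/28 = 0.392857: log2(p) = -1.347923, -p*log2(p) = 0.529541
  p = 5/28 = 0.178571: log2(p) = -2.485427, -p*log2(p) = 0.443826
  p = 10/28 = 0.357143: log2(p) = -1.485427, -p*log2(p) = 0.530510
H = 0.271954 + 0.529541 + 0.443826 + 0.530510 = 1.775831

H = 1.7758 bits/symbol


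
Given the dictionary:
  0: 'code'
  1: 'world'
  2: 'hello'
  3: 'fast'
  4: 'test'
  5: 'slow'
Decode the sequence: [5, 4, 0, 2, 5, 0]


Look up each index in the dictionary:
  5 -> 'slow'
  4 -> 'test'
  0 -> 'code'
  2 -> 'hello'
  5 -> 'slow'
  0 -> 'code'

Decoded: "slow test code hello slow code"


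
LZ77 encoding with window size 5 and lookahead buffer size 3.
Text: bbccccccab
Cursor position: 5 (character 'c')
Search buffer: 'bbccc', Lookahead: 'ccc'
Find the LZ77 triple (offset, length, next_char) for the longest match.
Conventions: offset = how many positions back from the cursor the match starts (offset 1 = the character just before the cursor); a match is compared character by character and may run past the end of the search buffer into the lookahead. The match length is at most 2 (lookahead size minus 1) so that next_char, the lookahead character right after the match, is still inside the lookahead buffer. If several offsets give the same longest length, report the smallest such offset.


Try each offset into the search buffer:
  offset=1 (pos 4, char 'c'): match length 2
  offset=2 (pos 3, char 'c'): match length 2
  offset=3 (pos 2, char 'c'): match length 2
  offset=4 (pos 1, char 'b'): match length 0
  offset=5 (pos 0, char 'b'): match length 0
Longest match has length 2, found at offsets 1, 2, 3; take the smallest, offset 1.
next_char = character at position 5 + 2 = 7 -> 'c'

Best match: offset=1, length=2 (matching 'cc' starting at position 4)
LZ77 triple: (1, 2, 'c')


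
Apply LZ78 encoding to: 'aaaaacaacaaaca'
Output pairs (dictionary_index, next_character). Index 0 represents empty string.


LZ78 encoding steps:
Dictionary: {0: ''}
Step 1: w='' (idx 0), next='a' -> output (0, 'a'), add 'a' as idx 1
Step 2: w='a' (idx 1), next='a' -> output (1, 'a'), add 'aa' as idx 2
Step 3: w='aa' (idx 2), next='c' -> output (2, 'c'), add 'aac' as idx 3
Step 4: w='aac' (idx 3), next='a' -> output (3, 'a'), add 'aaca' as idx 4
Step 5: w='aaca' (idx 4), end of input -> output (4, '')


Encoded: [(0, 'a'), (1, 'a'), (2, 'c'), (3, 'a'), (4, '')]


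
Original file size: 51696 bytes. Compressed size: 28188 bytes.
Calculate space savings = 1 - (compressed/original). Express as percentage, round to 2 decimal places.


ratio = compressed/original = 28188/51696 = 0.545265
savings = 1 - ratio = 1 - 0.545265 = 0.454735
as a percentage: 0.454735 * 100 = 45.47%

Space savings = 1 - 28188/51696 = 45.47%


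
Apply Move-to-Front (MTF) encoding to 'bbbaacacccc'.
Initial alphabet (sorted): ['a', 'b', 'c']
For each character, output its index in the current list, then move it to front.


MTF encoding:
'b': index 1 in ['a', 'b', 'c'] -> ['b', 'a', 'c']
'b': index 0 in ['b', 'a', 'c'] -> ['b', 'a', 'c']
'b': index 0 in ['b', 'a', 'c'] -> ['b', 'a', 'c']
'a': index 1 in ['b', 'a', 'c'] -> ['a', 'b', 'c']
'a': index 0 in ['a', 'b', 'c'] -> ['a', 'b', 'c']
'c': index 2 in ['a', 'b', 'c'] -> ['c', 'a', 'b']
'a': index 1 in ['c', 'a', 'b'] -> ['a', 'c', 'b']
'c': index 1 in ['a', 'c', 'b'] -> ['c', 'a', 'b']
'c': index 0 in ['c', 'a', 'b'] -> ['c', 'a', 'b']
'c': index 0 in ['c', 'a', 'b'] -> ['c', 'a', 'b']
'c': index 0 in ['c', 'a', 'b'] -> ['c', 'a', 'b']


Output: [1, 0, 0, 1, 0, 2, 1, 1, 0, 0, 0]


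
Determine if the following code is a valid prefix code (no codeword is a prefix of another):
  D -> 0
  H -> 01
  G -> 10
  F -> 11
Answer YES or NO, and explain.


Checking each pair (does one codeword prefix another?):
  D='0' vs H='01': prefix -- VIOLATION

NO -- this is NOT a valid prefix code. D (0) is a prefix of H (01).


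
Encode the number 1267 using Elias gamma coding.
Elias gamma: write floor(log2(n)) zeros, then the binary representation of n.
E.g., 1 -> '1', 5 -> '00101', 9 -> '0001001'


num_bits = floor(log2(1267)) + 1 = 11
leading_zeros = num_bits - 1 = 10
binary(1267) = 10011110011

Elias gamma(1267) = '0000000000' + '10011110011' = 000000000010011110011 (21 bits)


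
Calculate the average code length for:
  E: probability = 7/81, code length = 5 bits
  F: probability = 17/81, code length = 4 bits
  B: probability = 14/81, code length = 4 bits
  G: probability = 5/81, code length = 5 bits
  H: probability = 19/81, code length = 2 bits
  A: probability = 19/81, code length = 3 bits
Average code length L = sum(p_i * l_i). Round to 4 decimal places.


Weighted contributions p_i * l_i:
  E: (7/81) * 5 = 35/81
  F: (17/81) * 4 = 68/81
  B: (14/81) * 4 = 56/81
  G: (5/81) * 5 = 25/81
  H: (19/81) * 2 = 38/81
  A: (19/81) * 3 = 57/81
Sum = (35 + 68 + 56 + 25 + 38 + 57)/81 = 279/81

L = 279/81 = 3.4444 bits/symbol


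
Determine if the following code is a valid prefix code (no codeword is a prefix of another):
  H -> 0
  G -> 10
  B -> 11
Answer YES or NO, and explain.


Checking each pair (does one codeword prefix another?):
  H='0' vs G='10': no prefix
  H='0' vs B='11': no prefix
  G='10' vs H='0': no prefix
  G='10' vs B='11': no prefix
  B='11' vs H='0': no prefix
  B='11' vs G='10': no prefix
No violation found over all pairs.

YES -- this is a valid prefix code. No codeword is a prefix of any other codeword.


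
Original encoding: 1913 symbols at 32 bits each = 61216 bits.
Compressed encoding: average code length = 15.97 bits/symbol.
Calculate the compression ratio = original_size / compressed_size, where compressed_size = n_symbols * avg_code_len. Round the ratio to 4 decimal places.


original_size = n_symbols * orig_bits = 1913 * 32 = 61216 bits
compressed_size = n_symbols * avg_code_len = 1913 * 15.97 = 30550.61 bits
ratio = original_size / compressed_size = 61216 / 30550.61 = 2.0038

Compression ratio = 2.0038


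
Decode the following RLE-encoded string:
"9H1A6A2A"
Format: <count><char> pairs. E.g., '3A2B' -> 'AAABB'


Expanding each <count><char> pair:
  9H -> 'HHHHHHHHH'
  1A -> 'A'
  6A -> 'AAAAAA'
  2A -> 'AA'

Decoded = HHHHHHHHHAAAAAAAAA


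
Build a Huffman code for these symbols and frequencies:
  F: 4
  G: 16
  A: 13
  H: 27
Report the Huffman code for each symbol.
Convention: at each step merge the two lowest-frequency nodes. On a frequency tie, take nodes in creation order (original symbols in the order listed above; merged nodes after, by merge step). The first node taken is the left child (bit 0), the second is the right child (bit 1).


Huffman tree construction:
Step 1: Merge F(4) + A(13) = 17
Step 2: Merge G(16) + (F+A)(17) = 33
Step 3: Merge H(27) + (G+(F+A))(33) = 60
Read each symbol's code off the tree from the root (left child = 0, right child = 1).

Codes:
  F: 110 (length 3)
  G: 10 (length 2)
  A: 111 (length 3)
  H: 0 (length 1)
Average code length: 110/60 = 1.8333 bits/symbol


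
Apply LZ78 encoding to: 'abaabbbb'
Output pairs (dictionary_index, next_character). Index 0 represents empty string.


LZ78 encoding steps:
Dictionary: {0: ''}
Step 1: w='' (idx 0), next='a' -> output (0, 'a'), add 'a' as idx 1
Step 2: w='' (idx 0), next='b' -> output (0, 'b'), add 'b' as idx 2
Step 3: w='a' (idx 1), next='a' -> output (1, 'a'), add 'aa' as idx 3
Step 4: w='b' (idx 2), next='b' -> output (2, 'b'), add 'bb' as idx 4
Step 5: w='bb' (idx 4), end of input -> output (4, '')


Encoded: [(0, 'a'), (0, 'b'), (1, 'a'), (2, 'b'), (4, '')]


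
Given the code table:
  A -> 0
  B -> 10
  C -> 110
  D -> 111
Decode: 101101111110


Decoding:
10 -> B
110 -> C
111 -> D
111 -> D
0 -> A


Result: BCDDA


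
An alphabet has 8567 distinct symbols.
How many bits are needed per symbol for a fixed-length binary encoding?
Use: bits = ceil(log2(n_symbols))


log2(8567) = 13.0646
Bracket: 2^13 = 8192 < 8567 <= 2^14 = 16384
So ceil(log2(8567)) = 14

bits = ceil(log2(8567)) = ceil(13.0646) = 14 bits


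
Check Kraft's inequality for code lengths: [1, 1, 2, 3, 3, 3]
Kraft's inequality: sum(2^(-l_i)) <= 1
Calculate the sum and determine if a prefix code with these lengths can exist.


Sum = 2^(-1) + 2^(-1) + 2^(-2) + 2^(-3) + 2^(-3) + 2^(-3)
    = 0.5 + 0.5 + 0.25 + 0.125 + 0.125 + 0.125
    = 13/8 = 1.625
Since 1.625 > 1, Kraft's inequality is NOT satisfied.
A prefix code with these lengths CANNOT exist.

Kraft sum = 1.625. Not satisfied.


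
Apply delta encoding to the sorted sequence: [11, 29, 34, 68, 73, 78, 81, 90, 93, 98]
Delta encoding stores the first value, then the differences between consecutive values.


First value: 11
Deltas:
  29 - 11 = 18
  34 - 29 = 5
  68 - 34 = 34
  73 - 68 = 5
  78 - 73 = 5
  81 - 78 = 3
  90 - 81 = 9
  93 - 90 = 3
  98 - 93 = 5


Delta encoded: [11, 18, 5, 34, 5, 5, 3, 9, 3, 5]


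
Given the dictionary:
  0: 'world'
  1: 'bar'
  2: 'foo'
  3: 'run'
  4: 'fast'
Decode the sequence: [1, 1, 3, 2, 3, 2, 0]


Look up each index in the dictionary:
  1 -> 'bar'
  1 -> 'bar'
  3 -> 'run'
  2 -> 'foo'
  3 -> 'run'
  2 -> 'foo'
  0 -> 'world'

Decoded: "bar bar run foo run foo world"


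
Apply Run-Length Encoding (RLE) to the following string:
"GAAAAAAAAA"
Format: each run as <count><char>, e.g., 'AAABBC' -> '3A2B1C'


Scanning runs left to right:
  i=0: run of 'G' x 1 -> '1G'
  i=1: run of 'A' x 9 -> '9A'

RLE = 1G9A


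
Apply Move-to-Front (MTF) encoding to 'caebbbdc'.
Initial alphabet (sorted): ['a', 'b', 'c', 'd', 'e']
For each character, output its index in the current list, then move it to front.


MTF encoding:
'c': index 2 in ['a', 'b', 'c', 'd', 'e'] -> ['c', 'a', 'b', 'd', 'e']
'a': index 1 in ['c', 'a', 'b', 'd', 'e'] -> ['a', 'c', 'b', 'd', 'e']
'e': index 4 in ['a', 'c', 'b', 'd', 'e'] -> ['e', 'a', 'c', 'b', 'd']
'b': index 3 in ['e', 'a', 'c', 'b', 'd'] -> ['b', 'e', 'a', 'c', 'd']
'b': index 0 in ['b', 'e', 'a', 'c', 'd'] -> ['b', 'e', 'a', 'c', 'd']
'b': index 0 in ['b', 'e', 'a', 'c', 'd'] -> ['b', 'e', 'a', 'c', 'd']
'd': index 4 in ['b', 'e', 'a', 'c', 'd'] -> ['d', 'b', 'e', 'a', 'c']
'c': index 4 in ['d', 'b', 'e', 'a', 'c'] -> ['c', 'd', 'b', 'e', 'a']


Output: [2, 1, 4, 3, 0, 0, 4, 4]


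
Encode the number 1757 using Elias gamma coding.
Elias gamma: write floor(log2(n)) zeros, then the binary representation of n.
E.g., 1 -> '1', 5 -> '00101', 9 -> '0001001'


num_bits = floor(log2(1757)) + 1 = 11
leading_zeros = num_bits - 1 = 10
binary(1757) = 11011011101

Elias gamma(1757) = '0000000000' + '11011011101' = 000000000011011011101 (21 bits)


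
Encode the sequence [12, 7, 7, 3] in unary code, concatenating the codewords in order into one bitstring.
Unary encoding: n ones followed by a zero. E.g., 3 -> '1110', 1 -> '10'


Encode each number as n ones followed by a terminating 0:
  12 -> 1111111111110 (13 bits)
  7 -> 11111110 (8 bits)
  7 -> 11111110 (8 bits)
  3 -> 1110 (4 bits)
Total length = 13 + 8 + 8 + 4 = 33 bits.

Unary([12, 7, 7, 3]) = 111111111111011111110111111101110 (33 bits)


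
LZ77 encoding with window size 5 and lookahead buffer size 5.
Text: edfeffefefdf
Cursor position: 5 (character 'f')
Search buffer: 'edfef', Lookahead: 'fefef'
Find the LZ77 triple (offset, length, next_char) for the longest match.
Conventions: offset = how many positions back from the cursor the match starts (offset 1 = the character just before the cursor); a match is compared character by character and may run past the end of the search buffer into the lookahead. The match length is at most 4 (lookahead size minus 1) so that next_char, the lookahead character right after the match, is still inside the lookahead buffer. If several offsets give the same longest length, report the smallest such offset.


Try each offset into the search buffer:
  offset=1 (pos 4, char 'f'): match length 1
  offset=2 (pos 3, char 'e'): match length 0
  offset=3 (pos 2, char 'f'): match length 3
  offset=4 (pos 1, char 'd'): match length 0
  offset=5 (pos 0, char 'e'): match length 0
Longest match has length 3 at offset 3.
next_char = character at position 5 + 3 = 8 -> 'e'

Best match: offset=3, length=3 (matching 'fef' starting at position 2)
LZ77 triple: (3, 3, 'e')


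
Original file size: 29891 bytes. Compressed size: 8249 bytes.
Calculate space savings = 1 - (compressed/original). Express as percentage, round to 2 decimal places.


ratio = compressed/original = 8249/29891 = 0.275969
savings = 1 - ratio = 1 - 0.275969 = 0.724031
as a percentage: 0.724031 * 100 = 72.4%

Space savings = 1 - 8249/29891 = 72.4%


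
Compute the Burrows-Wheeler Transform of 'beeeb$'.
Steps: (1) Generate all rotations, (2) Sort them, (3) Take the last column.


Rotations (sorted):
  0: $beeeb -> last char: b
  1: b$beee -> last char: e
  2: beeeb$ -> last char: $
  3: eb$bee -> last char: e
  4: eeb$be -> last char: e
  5: eeeb$b -> last char: b


BWT = be$eeb


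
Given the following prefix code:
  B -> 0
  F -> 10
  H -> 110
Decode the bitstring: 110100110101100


Decoding step by step:
Bits 110 -> H
Bits 10 -> F
Bits 0 -> B
Bits 110 -> H
Bits 10 -> F
Bits 110 -> H
Bits 0 -> B


Decoded message: HFBHFHB


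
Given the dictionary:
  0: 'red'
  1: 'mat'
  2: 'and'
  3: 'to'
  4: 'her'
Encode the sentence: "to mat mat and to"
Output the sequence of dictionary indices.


Look up each word in the dictionary:
  'to' -> 3
  'mat' -> 1
  'mat' -> 1
  'and' -> 2
  'to' -> 3

Encoded: [3, 1, 1, 2, 3]


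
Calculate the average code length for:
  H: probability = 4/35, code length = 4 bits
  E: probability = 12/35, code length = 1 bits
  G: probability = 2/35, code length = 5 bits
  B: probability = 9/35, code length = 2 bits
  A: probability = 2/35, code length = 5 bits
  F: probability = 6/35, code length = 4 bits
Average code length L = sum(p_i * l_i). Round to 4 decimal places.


Weighted contributions p_i * l_i:
  H: (4/35) * 4 = 16/35
  E: (12/35) * 1 = 12/35
  G: (2/35) * 5 = 10/35
  B: (9/35) * 2 = 18/35
  A: (2/35) * 5 = 10/35
  F: (6/35) * 4 = 24/35
Sum = (16 + 12 + 10 + 18 + 10 + 24)/35 = 90/35

L = 90/35 = 2.5714 bits/symbol


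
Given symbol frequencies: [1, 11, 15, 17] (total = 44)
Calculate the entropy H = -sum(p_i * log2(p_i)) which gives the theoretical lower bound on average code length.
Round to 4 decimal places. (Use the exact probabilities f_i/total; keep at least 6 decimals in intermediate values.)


Per-symbol terms -p_i * log2(p_i) with p_i = f_i/44:
  p = 1/44 = 0.022727: log2(p) = -5.459432, -p*log2(p) = 0.124078
  p = 11/44 = 0.250000: log2(p) = -2.000000, -p*log2(p) = 0.500000
  p = 15/44 = 0.340909: log2(p) = -1.552541, -p*log2(p) = 0.529275
  p = 17/44 = 0.386364: log2(p) = -1.371969, -p*log2(p) = 0.530079
H = 0.124078 + 0.500000 + 0.529275 + 0.530079 = 1.683432

H = 1.6834 bits/symbol


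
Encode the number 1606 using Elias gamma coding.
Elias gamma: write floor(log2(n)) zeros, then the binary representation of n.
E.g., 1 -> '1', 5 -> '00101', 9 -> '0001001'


num_bits = floor(log2(1606)) + 1 = 11
leading_zeros = num_bits - 1 = 10
binary(1606) = 11001000110

Elias gamma(1606) = '0000000000' + '11001000110' = 000000000011001000110 (21 bits)


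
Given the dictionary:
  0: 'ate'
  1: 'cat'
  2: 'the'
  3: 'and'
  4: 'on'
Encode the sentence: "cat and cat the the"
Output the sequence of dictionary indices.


Look up each word in the dictionary:
  'cat' -> 1
  'and' -> 3
  'cat' -> 1
  'the' -> 2
  'the' -> 2

Encoded: [1, 3, 1, 2, 2]


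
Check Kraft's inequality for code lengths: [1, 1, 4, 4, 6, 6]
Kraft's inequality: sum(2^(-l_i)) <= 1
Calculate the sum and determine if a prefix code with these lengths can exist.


Sum = 2^(-1) + 2^(-1) + 2^(-4) + 2^(-4) + 2^(-6) + 2^(-6)
    = 0.5 + 0.5 + 0.0625 + 0.0625 + 0.015625 + 0.015625
    = 74/64 = 1.15625
Since 1.15625 > 1, Kraft's inequality is NOT satisfied.
A prefix code with these lengths CANNOT exist.

Kraft sum = 1.15625. Not satisfied.


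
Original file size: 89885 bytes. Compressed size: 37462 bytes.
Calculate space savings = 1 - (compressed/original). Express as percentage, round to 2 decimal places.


ratio = compressed/original = 37462/89885 = 0.416777
savings = 1 - ratio = 1 - 0.416777 = 0.583223
as a percentage: 0.583223 * 100 = 58.32%

Space savings = 1 - 37462/89885 = 58.32%


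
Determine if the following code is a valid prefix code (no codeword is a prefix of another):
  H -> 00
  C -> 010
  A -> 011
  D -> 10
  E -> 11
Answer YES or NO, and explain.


Checking each pair (does one codeword prefix another?):
  H='00' vs C='010': no prefix
  H='00' vs A='011': no prefix
  H='00' vs D='10': no prefix
  H='00' vs E='11': no prefix
  C='010' vs H='00': no prefix
  C='010' vs A='011': no prefix
  C='010' vs D='10': no prefix
  C='010' vs E='11': no prefix
  A='011' vs H='00': no prefix
  A='011' vs C='010': no prefix
  A='011' vs D='10': no prefix
  A='011' vs E='11': no prefix
  D='10' vs H='00': no prefix
  D='10' vs C='010': no prefix
  D='10' vs A='011': no prefix
  D='10' vs E='11': no prefix
  E='11' vs H='00': no prefix
  E='11' vs C='010': no prefix
  E='11' vs A='011': no prefix
  E='11' vs D='10': no prefix
No violation found over all pairs.

YES -- this is a valid prefix code. No codeword is a prefix of any other codeword.


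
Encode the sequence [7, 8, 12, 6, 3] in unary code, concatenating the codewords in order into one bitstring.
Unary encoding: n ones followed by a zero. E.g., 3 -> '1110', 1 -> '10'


Encode each number as n ones followed by a terminating 0:
  7 -> 11111110 (8 bits)
  8 -> 111111110 (9 bits)
  12 -> 1111111111110 (13 bits)
  6 -> 1111110 (7 bits)
  3 -> 1110 (4 bits)
Total length = 8 + 9 + 13 + 7 + 4 = 41 bits.

Unary([7, 8, 12, 6, 3]) = 11111110111111110111111111111011111101110 (41 bits)


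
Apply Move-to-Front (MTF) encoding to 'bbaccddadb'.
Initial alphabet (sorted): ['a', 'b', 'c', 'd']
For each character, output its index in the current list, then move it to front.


MTF encoding:
'b': index 1 in ['a', 'b', 'c', 'd'] -> ['b', 'a', 'c', 'd']
'b': index 0 in ['b', 'a', 'c', 'd'] -> ['b', 'a', 'c', 'd']
'a': index 1 in ['b', 'a', 'c', 'd'] -> ['a', 'b', 'c', 'd']
'c': index 2 in ['a', 'b', 'c', 'd'] -> ['c', 'a', 'b', 'd']
'c': index 0 in ['c', 'a', 'b', 'd'] -> ['c', 'a', 'b', 'd']
'd': index 3 in ['c', 'a', 'b', 'd'] -> ['d', 'c', 'a', 'b']
'd': index 0 in ['d', 'c', 'a', 'b'] -> ['d', 'c', 'a', 'b']
'a': index 2 in ['d', 'c', 'a', 'b'] -> ['a', 'd', 'c', 'b']
'd': index 1 in ['a', 'd', 'c', 'b'] -> ['d', 'a', 'c', 'b']
'b': index 3 in ['d', 'a', 'c', 'b'] -> ['b', 'd', 'a', 'c']


Output: [1, 0, 1, 2, 0, 3, 0, 2, 1, 3]


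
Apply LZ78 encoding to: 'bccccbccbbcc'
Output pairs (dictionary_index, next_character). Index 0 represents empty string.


LZ78 encoding steps:
Dictionary: {0: ''}
Step 1: w='' (idx 0), next='b' -> output (0, 'b'), add 'b' as idx 1
Step 2: w='' (idx 0), next='c' -> output (0, 'c'), add 'c' as idx 2
Step 3: w='c' (idx 2), next='c' -> output (2, 'c'), add 'cc' as idx 3
Step 4: w='c' (idx 2), next='b' -> output (2, 'b'), add 'cb' as idx 4
Step 5: w='cc' (idx 3), next='b' -> output (3, 'b'), add 'ccb' as idx 5
Step 6: w='b' (idx 1), next='c' -> output (1, 'c'), add 'bc' as idx 6
Step 7: w='c' (idx 2), end of input -> output (2, '')


Encoded: [(0, 'b'), (0, 'c'), (2, 'c'), (2, 'b'), (3, 'b'), (1, 'c'), (2, '')]


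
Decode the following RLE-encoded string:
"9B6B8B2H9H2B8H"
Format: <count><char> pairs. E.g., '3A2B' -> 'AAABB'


Expanding each <count><char> pair:
  9B -> 'BBBBBBBBB'
  6B -> 'BBBBBB'
  8B -> 'BBBBBBBB'
  2H -> 'HH'
  9H -> 'HHHHHHHHH'
  2B -> 'BB'
  8H -> 'HHHHHHHH'

Decoded = BBBBBBBBBBBBBBBBBBBBBBBHHHHHHHHHHHBBHHHHHHHH


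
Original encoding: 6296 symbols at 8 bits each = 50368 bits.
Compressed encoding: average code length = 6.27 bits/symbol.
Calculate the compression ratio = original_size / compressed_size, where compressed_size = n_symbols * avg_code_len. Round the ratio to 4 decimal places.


original_size = n_symbols * orig_bits = 6296 * 8 = 50368 bits
compressed_size = n_symbols * avg_code_len = 6296 * 6.27 = 39475.92 bits
ratio = original_size / compressed_size = 50368 / 39475.92 = 1.2759

Compression ratio = 1.2759


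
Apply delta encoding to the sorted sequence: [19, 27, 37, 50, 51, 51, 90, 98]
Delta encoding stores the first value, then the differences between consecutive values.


First value: 19
Deltas:
  27 - 19 = 8
  37 - 27 = 10
  50 - 37 = 13
  51 - 50 = 1
  51 - 51 = 0
  90 - 51 = 39
  98 - 90 = 8


Delta encoded: [19, 8, 10, 13, 1, 0, 39, 8]


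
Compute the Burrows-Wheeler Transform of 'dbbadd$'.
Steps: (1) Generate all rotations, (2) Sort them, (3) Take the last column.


Rotations (sorted):
  0: $dbbadd -> last char: d
  1: add$dbb -> last char: b
  2: badd$db -> last char: b
  3: bbadd$d -> last char: d
  4: d$dbbad -> last char: d
  5: dbbadd$ -> last char: $
  6: dd$dbba -> last char: a


BWT = dbbdd$a


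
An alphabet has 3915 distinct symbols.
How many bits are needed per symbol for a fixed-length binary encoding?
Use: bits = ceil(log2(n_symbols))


log2(3915) = 11.9348
Bracket: 2^11 = 2048 < 3915 <= 2^12 = 4096
So ceil(log2(3915)) = 12

bits = ceil(log2(3915)) = ceil(11.9348) = 12 bits


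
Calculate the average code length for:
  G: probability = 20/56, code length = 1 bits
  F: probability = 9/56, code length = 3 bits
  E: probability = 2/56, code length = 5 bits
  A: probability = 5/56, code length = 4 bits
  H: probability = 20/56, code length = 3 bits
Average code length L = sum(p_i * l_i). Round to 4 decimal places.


Weighted contributions p_i * l_i:
  G: (20/56) * 1 = 20/56
  F: (9/56) * 3 = 27/56
  E: (2/56) * 5 = 10/56
  A: (5/56) * 4 = 20/56
  H: (20/56) * 3 = 60/56
Sum = (20 + 27 + 10 + 20 + 60)/56 = 137/56

L = 137/56 = 2.4464 bits/symbol


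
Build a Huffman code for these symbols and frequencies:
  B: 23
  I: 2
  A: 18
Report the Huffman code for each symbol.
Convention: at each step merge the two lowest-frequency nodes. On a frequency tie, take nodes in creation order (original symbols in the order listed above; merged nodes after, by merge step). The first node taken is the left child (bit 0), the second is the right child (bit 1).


Huffman tree construction:
Step 1: Merge I(2) + A(18) = 20
Step 2: Merge (I+A)(20) + B(23) = 43
Read each symbol's code off the tree from the root (left child = 0, right child = 1).

Codes:
  B: 1 (length 1)
  I: 00 (length 2)
  A: 01 (length 2)
Average code length: 63/43 = 1.4651 bits/symbol


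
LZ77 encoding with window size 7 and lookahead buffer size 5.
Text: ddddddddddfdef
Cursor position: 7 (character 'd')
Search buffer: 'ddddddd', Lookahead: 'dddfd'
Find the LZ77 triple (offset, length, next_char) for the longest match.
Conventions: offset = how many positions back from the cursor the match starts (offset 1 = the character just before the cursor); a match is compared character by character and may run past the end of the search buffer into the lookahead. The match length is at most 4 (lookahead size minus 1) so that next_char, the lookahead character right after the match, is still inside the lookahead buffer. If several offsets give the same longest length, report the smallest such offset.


Try each offset into the search buffer:
  offset=1 (pos 6, char 'd'): match length 3
  offset=2 (pos 5, char 'd'): match length 3
  offset=3 (pos 4, char 'd'): match length 3
  offset=4 (pos 3, char 'd'): match length 3
  offset=5 (pos 2, char 'd'): match length 3
  offset=6 (pos 1, char 'd'): match length 3
  offset=7 (pos 0, char 'd'): match length 3
Longest match has length 3, found at offsets 1, 2, 3, 4, 5, 6, 7; take the smallest, offset 1.
next_char = character at position 7 + 3 = 10 -> 'f'

Best match: offset=1, length=3 (matching 'ddd' starting at position 6)
LZ77 triple: (1, 3, 'f')


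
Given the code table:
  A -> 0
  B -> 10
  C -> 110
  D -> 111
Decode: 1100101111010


Decoding:
110 -> C
0 -> A
10 -> B
111 -> D
10 -> B
10 -> B


Result: CABDBB


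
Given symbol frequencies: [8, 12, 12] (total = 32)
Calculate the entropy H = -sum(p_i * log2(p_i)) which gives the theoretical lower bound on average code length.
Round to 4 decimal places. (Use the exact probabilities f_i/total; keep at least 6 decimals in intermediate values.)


Per-symbol terms -p_i * log2(p_i) with p_i = f_i/32:
  p = 8/32 = 0.250000: log2(p) = -2.000000, -p*log2(p) = 0.500000
  p = 12/32 = 0.375000: log2(p) = -1.415037, -p*log2(p) = 0.530639
  p = 12/32 = 0.375000: log2(p) = -1.415037, -p*log2(p) = 0.530639
H = 0.500000 + 0.530639 + 0.530639 = 1.561278

H = 1.5613 bits/symbol


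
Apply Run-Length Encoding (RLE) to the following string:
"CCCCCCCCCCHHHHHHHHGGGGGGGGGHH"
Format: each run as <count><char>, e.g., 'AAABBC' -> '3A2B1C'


Scanning runs left to right:
  i=0: run of 'C' x 10 -> '10C'
  i=10: run of 'H' x 8 -> '8H'
  i=18: run of 'G' x 9 -> '9G'
  i=27: run of 'H' x 2 -> '2H'

RLE = 10C8H9G2H


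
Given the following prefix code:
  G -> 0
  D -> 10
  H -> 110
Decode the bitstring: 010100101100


Decoding step by step:
Bits 0 -> G
Bits 10 -> D
Bits 10 -> D
Bits 0 -> G
Bits 10 -> D
Bits 110 -> H
Bits 0 -> G


Decoded message: GDDGDHG


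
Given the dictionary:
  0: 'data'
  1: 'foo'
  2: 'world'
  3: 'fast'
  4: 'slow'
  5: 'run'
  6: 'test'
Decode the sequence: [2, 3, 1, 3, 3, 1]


Look up each index in the dictionary:
  2 -> 'world'
  3 -> 'fast'
  1 -> 'foo'
  3 -> 'fast'
  3 -> 'fast'
  1 -> 'foo'

Decoded: "world fast foo fast fast foo"


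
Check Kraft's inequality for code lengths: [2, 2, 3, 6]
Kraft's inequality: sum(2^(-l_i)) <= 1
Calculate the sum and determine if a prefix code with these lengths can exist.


Sum = 2^(-2) + 2^(-2) + 2^(-3) + 2^(-6)
    = 0.25 + 0.25 + 0.125 + 0.015625
    = 41/64 = 0.640625
Since 0.640625 <= 1, Kraft's inequality IS satisfied.
A prefix code with these lengths CAN exist.

Kraft sum = 0.640625. Satisfied.


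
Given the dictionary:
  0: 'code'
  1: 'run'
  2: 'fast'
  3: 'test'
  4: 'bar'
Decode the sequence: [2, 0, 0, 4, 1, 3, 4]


Look up each index in the dictionary:
  2 -> 'fast'
  0 -> 'code'
  0 -> 'code'
  4 -> 'bar'
  1 -> 'run'
  3 -> 'test'
  4 -> 'bar'

Decoded: "fast code code bar run test bar"
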